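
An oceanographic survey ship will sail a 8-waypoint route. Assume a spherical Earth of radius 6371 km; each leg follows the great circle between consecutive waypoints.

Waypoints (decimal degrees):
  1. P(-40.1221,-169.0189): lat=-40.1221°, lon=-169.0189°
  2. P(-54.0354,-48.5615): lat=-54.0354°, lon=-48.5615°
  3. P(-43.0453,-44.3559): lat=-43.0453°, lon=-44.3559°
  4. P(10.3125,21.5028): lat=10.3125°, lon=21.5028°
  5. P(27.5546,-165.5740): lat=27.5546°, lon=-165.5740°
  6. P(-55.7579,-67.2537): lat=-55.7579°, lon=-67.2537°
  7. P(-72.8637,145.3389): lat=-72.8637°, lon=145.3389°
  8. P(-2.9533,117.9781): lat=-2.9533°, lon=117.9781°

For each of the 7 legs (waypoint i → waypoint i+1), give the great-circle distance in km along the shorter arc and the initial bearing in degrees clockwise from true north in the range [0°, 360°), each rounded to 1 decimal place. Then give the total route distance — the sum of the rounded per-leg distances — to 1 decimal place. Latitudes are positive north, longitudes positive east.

Leg 1: dist=8106.8 km, bearing=148.0°
Leg 2: dist=1260.1 km, bearing=15.8°
Leg 3: dist=8907.1 km, bearing=65.7°
Leg 4: dist=15736.0 km, bearing=10.1°
Leg 5: dist=13014.2 km, bearing=141.3°
Leg 6: dist=5497.1 km, bearing=192.1°
Leg 7: dist=7995.6 km, bearing=331.1°
Total: 60516.9 km

Leg 1: φ1=-0.7002627, φ2=-0.9430956, Δφ=-0.2428329, Δλ=2.1023782 rad; a=sin²(Δφ/2)+cosφ1·cosφ2·sin²(Δλ/2)=0.3530293014; c=2·atan2(√a, √(1-a))=1.272448527; dist=6371·c=8106.770 ≈ 8106.8 km; running total=8106.8 km
Leg 1 bearing: y=sinΔλ·cosφ2=0.50624361, x=cosφ1·sinφ2-sinφ1·cosφ2·cosΔλ=-0.81075018; θ=atan2(y, x)=148.0188° ≈ 148.0°
Leg 2: φ1=-0.9430956, φ2=-0.7512822, Δφ=0.1918134, Δλ=0.0734016 rad; a=sin²(Δφ/2)+cosφ1·cosφ2·sin²(Δλ/2)=0.0097477765; c=2·atan2(√a, √(1-a))=0.197783874; dist=6371·c=1260.081 ≈ 1260.1 km; running total=9366.9 km
Leg 2 bearing: y=sinΔλ·cosφ2=0.05359476, x=cosφ1·sinφ2-sinφ1·cosφ2·cosΔλ=0.18904664; θ=atan2(y, x)=15.8280° ≈ 15.8°
Leg 3: φ1=-0.7512822, φ2=0.1799871, Δφ=0.9312693, Δλ=1.1494512 rad; a=sin²(Δφ/2)+cosφ1·cosφ2·sin²(Δλ/2)=0.4140632532; c=2·atan2(√a, √(1-a))=1.398065178; dist=6371·c=8907.073 ≈ 8907.1 km; running total=18274.0 km
Leg 3 bearing: y=sinΔλ·cosφ2=0.89779845, x=cosφ1·sinφ2-sinφ1·cosφ2·cosΔλ=0.40548422; θ=atan2(y, x)=65.6940° ≈ 65.7°
Leg 4: φ1=0.1799871, φ2=0.4809185, Δφ=0.3009314, Δλ=-3.2651061 rad; a=sin²(Δφ/2)+cosφ1·cosφ2·sin²(Δλ/2)=0.8913959057; c=2·atan2(√a, √(1-a))=2.469935967; dist=6371·c=15735.962 ≈ 15736.0 km; running total=34010.0 km
Leg 4 bearing: y=sinΔλ·cosφ2=0.10922517, x=cosφ1·sinφ2-sinφ1·cosφ2·cosΔλ=0.61262292; θ=atan2(y, x)=10.1091° ≈ 10.1°
Leg 5: φ1=0.4809185, φ2=-0.9731589, Δφ=-1.4540774, Δλ=1.7160130 rad; a=sin²(Δφ/2)+cosφ1·cosφ2·sin²(Δλ/2)=0.7273001290; c=2·atan2(√a, √(1-a))=2.042719692; dist=6371·c=13014.167 ≈ 13014.2 km; running total=47024.2 km
Leg 5 bearing: y=sinΔλ·cosφ2=0.55676839, x=cosφ1·sinφ2-sinφ1·cosφ2·cosΔλ=-0.69523202; θ=atan2(y, x)=141.3109° ≈ 141.3°
Leg 6: φ1=-0.9731589, φ2=-1.2717115, Δφ=-0.2985525, Δλ=3.7104408 rad; a=sin²(Δφ/2)+cosφ1·cosφ2·sin²(Δλ/2)=0.1748584128; c=2·atan2(√a, √(1-a))=0.862839201; dist=6371·c=5497.149 ≈ 5497.1 km; running total=52521.3 km
Leg 6 bearing: y=sinΔλ·cosφ2=-0.15871450, x=cosφ1·sinφ2-sinφ1·cosφ2·cosΔλ=-0.74292766; θ=atan2(y, x)=-167.9410° <0 so +360° → 192.0590° ≈ 192.1°
Leg 7: φ1=-1.2717115, φ2=-0.0515448, Δφ=1.2201667, Δλ=-0.4775360 rad; a=sin²(Δφ/2)+cosφ1·cosφ2·sin²(Δλ/2)=0.3447145048; c=2·atan2(√a, √(1-a))=1.255002659; dist=6371·c=7995.622 ≈ 7995.6 km; running total=60516.9 km
Leg 7 bearing: y=sinΔλ·cosφ2=-0.45898186, x=cosφ1·sinφ2-sinφ1·cosφ2·cosΔλ=0.83239493; θ=atan2(y, x)=-28.8723° <0 so +360° → 331.1277° ≈ 331.1°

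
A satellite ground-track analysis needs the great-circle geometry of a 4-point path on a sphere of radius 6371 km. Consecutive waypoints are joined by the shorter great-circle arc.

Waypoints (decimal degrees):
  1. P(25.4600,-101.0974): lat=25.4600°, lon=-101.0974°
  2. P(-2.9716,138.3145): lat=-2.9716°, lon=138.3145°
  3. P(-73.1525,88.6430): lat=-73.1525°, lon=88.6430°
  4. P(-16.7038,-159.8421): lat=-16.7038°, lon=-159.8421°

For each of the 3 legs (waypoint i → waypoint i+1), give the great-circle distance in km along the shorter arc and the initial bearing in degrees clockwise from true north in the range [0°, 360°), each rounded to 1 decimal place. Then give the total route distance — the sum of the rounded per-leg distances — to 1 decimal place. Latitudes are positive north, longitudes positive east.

Leg 1: dist=13205.3 km, bearing=281.3°
Leg 2: dist=8483.6 km, bearing=193.1°
Leg 3: dist=8898.0 km, bearing=115.2°
Total: 30586.9 km

Leg 1: φ1=0.4443608, φ2=-0.0518642, Δφ=-0.4962250, Δλ=4.1785259 rad; a=sin²(Δφ/2)+cosφ1·cosφ2·sin²(Δλ/2)=0.7405561988; c=2·atan2(√a, √(1-a))=2.072719504; dist=6371·c=13205.296 ≈ 13205.3 km; running total=13205.3 km
Leg 1 bearing: y=sinΔλ·cosφ2=-0.85969020, x=cosφ1·sinφ2-sinφ1·cosφ2·cosΔλ=0.17164972; θ=atan2(y, x)=-78.7085° <0 so +360° → 281.2915° ≈ 281.3°
Leg 2: φ1=-0.0518642, φ2=-1.2767520, Δφ=-1.2248878, Δλ=-0.8669312 rad; a=sin²(Δφ/2)+cosφ1·cosφ2·sin²(Δλ/2)=0.3815351467; c=2·atan2(√a, √(1-a))=1.331591976; dist=6371·c=8483.572 ≈ 8483.6 km; running total=21688.9 km
Leg 2 bearing: y=sinΔλ·cosφ2=-0.22094734, x=cosφ1·sinφ2-sinφ1·cosφ2·cosΔλ=-0.94606902; θ=atan2(y, x)=-166.8546° <0 so +360° → 193.1454° ≈ 193.1°
Leg 3: φ1=-1.2767520, φ2=-0.2915363, Δφ=0.9852157, Δλ=-4.3368831 rad; a=sin²(Δφ/2)+cosφ1·cosφ2·sin²(Δλ/2)=0.4133593281; c=2·atan2(√a, √(1-a))=1.396635882; dist=6371·c=8897.967 ≈ 8898.0 km; running total=30586.9 km
Leg 3 bearing: y=sinΔλ·cosφ2=0.89106582, x=cosφ1·sinφ2-sinφ1·cosφ2·cosΔλ=-0.41949407; θ=atan2(y, x)=115.2100° ≈ 115.2°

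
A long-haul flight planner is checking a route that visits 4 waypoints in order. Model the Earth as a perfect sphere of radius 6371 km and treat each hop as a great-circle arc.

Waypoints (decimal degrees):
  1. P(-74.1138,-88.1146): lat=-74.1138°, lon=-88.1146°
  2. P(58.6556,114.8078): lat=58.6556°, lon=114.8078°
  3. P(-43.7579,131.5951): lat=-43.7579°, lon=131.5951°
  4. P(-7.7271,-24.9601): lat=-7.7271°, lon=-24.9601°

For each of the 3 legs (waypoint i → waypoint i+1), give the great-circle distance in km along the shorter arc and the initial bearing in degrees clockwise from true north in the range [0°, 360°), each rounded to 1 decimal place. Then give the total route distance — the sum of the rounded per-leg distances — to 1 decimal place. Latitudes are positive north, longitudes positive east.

Leg 1: dist=18045.3 km, bearing=221.7°
Leg 2: dist=11492.5 km, bearing=167.6°
Leg 3: dist=13822.4 km, bearing=208.5°
Total: 43360.2 km

Leg 1: φ1=-1.2935298, φ2=1.0237333, Δφ=2.3172632, Δλ=3.5416640 rad; a=sin²(Δφ/2)+cosφ1·cosφ2·sin²(Δλ/2)=0.9762906216; c=2·atan2(√a, √(1-a))=2.832405573; dist=6371·c=18045.256 ≈ 18045.3 km; running total=18045.3 km
Leg 1 bearing: y=sinΔλ·cosφ2=-0.20260225, x=cosφ1·sinφ2-sinφ1·cosφ2·cosΔλ=-0.22702710; θ=atan2(y, x)=-138.2538° <0 so +360° → 221.7462° ≈ 221.7°
Leg 2: φ1=1.0237333, φ2=-0.7637194, Δφ=-1.7874528, Δλ=0.2929937 rad; a=sin²(Δφ/2)+cosφ1·cosφ2·sin²(Δλ/2)=0.6154884474; c=2·atan2(√a, √(1-a))=1.803877935; dist=6371·c=11492.506 ≈ 11492.5 km; running total=29537.8 km
Leg 2 bearing: y=sinΔλ·cosφ2=0.20860533, x=cosφ1·sinφ2-sinφ1·cosφ2·cosΔλ=-0.95033336; θ=atan2(y, x)=167.6195° ≈ 167.6°
Leg 3: φ1=-0.7637194, φ2=-0.1348633, Δφ=0.6288561, Δλ=-2.7324037 rad; a=sin²(Δφ/2)+cosφ1·cosφ2·sin²(Δλ/2)=0.7818165978; c=2·atan2(√a, √(1-a))=2.169573968; dist=6371·c=13822.356 ≈ 13822.4 km; running total=43360.2 km
Leg 3 bearing: y=sinΔλ·cosφ2=-0.39425264, x=cosφ1·sinφ2-sinφ1·cosφ2·cosΔλ=-0.72586671; θ=atan2(y, x)=-151.4915° <0 so +360° → 208.5085° ≈ 208.5°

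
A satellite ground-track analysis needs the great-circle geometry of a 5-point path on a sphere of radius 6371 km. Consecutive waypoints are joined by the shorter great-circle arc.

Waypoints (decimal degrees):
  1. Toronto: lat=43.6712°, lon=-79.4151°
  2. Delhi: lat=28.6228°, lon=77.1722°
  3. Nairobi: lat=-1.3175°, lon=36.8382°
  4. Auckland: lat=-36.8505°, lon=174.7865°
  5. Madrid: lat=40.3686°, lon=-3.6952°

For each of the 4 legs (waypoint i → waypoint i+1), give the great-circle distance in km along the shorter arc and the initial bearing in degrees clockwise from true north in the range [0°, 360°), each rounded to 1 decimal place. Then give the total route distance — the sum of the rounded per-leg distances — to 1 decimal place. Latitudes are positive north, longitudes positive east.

Leg 1: dist=11629.6 km, bearing=21.1°
Leg 2: dist=5432.7 km, bearing=239.2°
Leg 3: dist=13951.3 km, bearing=138.8°
Leg 4: dist=19602.3 km, bearing=341.8°
Total: 50615.9 km

Leg 1: φ1=0.7622062, φ2=0.4995621, Δφ=-0.2626441, Δλ=2.7329640 rad; a=sin²(Δφ/2)+cosφ1·cosφ2·sin²(Δλ/2)=0.6259288478; c=2·atan2(√a, √(1-a))=1.825395678; dist=6371·c=11629.596 ≈ 11629.6 km; running total=11629.6 km
Leg 1 bearing: y=sinΔλ·cosφ2=0.34879196, x=cosφ1·sinφ2-sinφ1·cosφ2·cosΔλ=0.90272469; θ=atan2(y, x)=21.1254° ≈ 21.1°
Leg 2: φ1=0.4995621, φ2=-0.0229947, Δφ=-0.5225568, Δλ=-0.7039611 rad; a=sin²(Δφ/2)+cosφ1·cosφ2·sin²(Δλ/2)=0.1710319440; c=2·atan2(√a, √(1-a))=0.852721477; dist=6371·c=5432.689 ≈ 5432.7 km; running total=17062.3 km
Leg 2 bearing: y=sinΔλ·cosφ2=-0.64707113, x=cosφ1·sinφ2-sinφ1·cosφ2·cosΔλ=-0.38525189; θ=atan2(y, x)=-120.7686° <0 so +360° → 239.2314° ≈ 239.2°
Leg 3: φ1=-0.0229947, φ2=-0.6431626, Δφ=-0.6201678, Δλ=2.4076520 rad; a=sin²(Δφ/2)+cosφ1·cosφ2·sin²(Δλ/2)=0.7901184639; c=2·atan2(√a, √(1-a))=2.189815893; dist=6371·c=13951.317 ≈ 13951.3 km; running total=31013.6 km
Leg 3 bearing: y=sinΔλ·cosφ2=0.53597675, x=cosφ1·sinφ2-sinφ1·cosφ2·cosΔλ=-0.61323245; θ=atan2(y, x)=138.8459° ≈ 138.8°
Leg 4: φ1=-0.6431626, φ2=0.7045650, Δφ=1.3477275, Δλ=-3.1150933 rad; a=sin²(Δφ/2)+cosφ1·cosφ2·sin²(Δλ/2)=0.9989507081; c=2·atan2(√a, √(1-a))=3.076795768; dist=6371·c=19602.266 ≈ 19602.3 km; running total=50615.9 km
Leg 4 bearing: y=sinΔλ·cosφ2=-0.02018730, x=cosφ1·sinφ2-sinφ1·cosφ2·cosΔλ=0.06152427; θ=atan2(y, x)=-18.1657° <0 so +360° → 341.8343° ≈ 341.8°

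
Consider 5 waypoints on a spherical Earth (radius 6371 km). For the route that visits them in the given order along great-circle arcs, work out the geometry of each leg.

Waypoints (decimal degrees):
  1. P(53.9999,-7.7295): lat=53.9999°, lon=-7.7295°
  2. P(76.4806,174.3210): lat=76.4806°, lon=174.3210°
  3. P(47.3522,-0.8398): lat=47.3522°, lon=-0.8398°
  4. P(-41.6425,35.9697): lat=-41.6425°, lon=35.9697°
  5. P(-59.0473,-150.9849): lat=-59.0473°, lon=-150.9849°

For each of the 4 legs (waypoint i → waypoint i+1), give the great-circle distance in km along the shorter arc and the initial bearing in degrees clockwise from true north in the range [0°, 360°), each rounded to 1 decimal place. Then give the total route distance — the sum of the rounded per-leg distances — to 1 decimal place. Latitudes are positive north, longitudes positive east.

Leg 1: dist=5505.6 km, bearing=359.4°
Leg 2: dist=6241.2 km, bearing=356.1°
Leg 3: dist=10539.5 km, bearing=153.3°
Leg 4: dist=8800.6 km, bearing=176.4°
Total: 31086.9 km

Leg 1: φ1=0.9424761, φ2=1.3348383, Δφ=0.3923622, Δλ=3.1773806 rad; a=sin²(Δφ/2)+cosφ1·cosφ2·sin²(Δλ/2)=0.1753613995; c=2·atan2(√a, √(1-a))=0.864162637; dist=6371·c=5505.580 ≈ 5505.6 km; running total=5505.6 km
Leg 1 bearing: y=sinΔλ·cosφ2=-0.00836453, x=cosφ1·sinφ2-sinφ1·cosφ2·cosΔλ=0.76050585; θ=atan2(y, x)=-0.6302° <0 so +360° → 359.3698° ≈ 359.4°
Leg 2: φ1=1.3348383, φ2=0.8264518, Δφ=-0.5083865, Δλ=-3.0571327 rad; a=sin²(Δφ/2)+cosφ1·cosφ2·sin²(Δλ/2)=0.2213320994; c=2·atan2(√a, √(1-a))=0.979622763; dist=6371·c=6241.177 ≈ 6241.2 km; running total=11746.8 km
Leg 2 bearing: y=sinΔλ·cosφ2=-0.05715277, x=cosφ1·sinφ2-sinφ1·cosφ2·cosΔλ=0.82831779; θ=atan2(y, x)=-3.9471° <0 so +360° → 356.0529° ≈ 356.1°
Leg 3: φ1=0.8264518, φ2=-0.7267987, Δφ=-1.5532505, Δλ=0.6424470 rad; a=sin²(Δφ/2)+cosφ1·cosφ2·sin²(Δλ/2)=0.5416967366; c=2·atan2(√a, √(1-a))=1.654286763; dist=6371·c=10539.461 ≈ 10539.5 km; running total=22286.3 km
Leg 3 bearing: y=sinΔλ·cosφ2=0.44775279, x=cosφ1·sinφ2-sinφ1·cosφ2·cosΔλ=-0.89026006; θ=atan2(y, x)=153.3001° ≈ 153.3°
Leg 4: φ1=-0.7267987, φ2=-1.0305698, Δφ=-0.3037711, Δλ=-3.2629733 rad; a=sin²(Δφ/2)+cosφ1·cosφ2·sin²(Δλ/2)=0.4058401690; c=2·atan2(√a, √(1-a))=1.381345413; dist=6371·c=8800.552 ≈ 8800.6 km; running total=31086.9 km
Leg 4 bearing: y=sinΔλ·cosφ2=0.06227657, x=cosφ1·sinφ2-sinφ1·cosφ2·cosΔλ=-0.98013128; θ=atan2(y, x)=176.3644° ≈ 176.4°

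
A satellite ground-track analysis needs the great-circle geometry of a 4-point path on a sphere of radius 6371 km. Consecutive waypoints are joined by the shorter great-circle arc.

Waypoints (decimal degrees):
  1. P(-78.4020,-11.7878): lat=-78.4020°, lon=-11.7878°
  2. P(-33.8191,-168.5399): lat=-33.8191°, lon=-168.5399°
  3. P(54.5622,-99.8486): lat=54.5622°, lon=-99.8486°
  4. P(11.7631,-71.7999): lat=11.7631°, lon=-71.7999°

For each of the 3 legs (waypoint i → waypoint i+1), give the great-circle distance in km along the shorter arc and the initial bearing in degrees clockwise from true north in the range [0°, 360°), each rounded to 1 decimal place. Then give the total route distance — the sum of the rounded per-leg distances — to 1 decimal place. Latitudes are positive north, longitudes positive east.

Leg 1: dist=7443.1 km, bearing=200.9°
Leg 2: dist=11805.1 km, bearing=34.2°
Leg 3: dist=5355.0 km, bearing=141.8°
Total: 24603.2 km

Leg 1: φ1=-1.3683730, φ2=-0.5902546, Δφ=0.7781184, Δλ=-2.7358403 rad; a=sin²(Δφ/2)+cosφ1·cosφ2·sin²(Δλ/2)=0.3041283179; c=2·atan2(√a, √(1-a))=1.168270689; dist=6371·c=7443.053 ≈ 7443.1 km; running total=7443.1 km
Leg 1 bearing: y=sinΔλ·cosφ2=-0.32792481, x=cosφ1·sinφ2-sinφ1·cosφ2·cosΔλ=-0.85965252; θ=atan2(y, x)=-159.1200° <0 so +360° → 200.8800° ≈ 200.9°
Leg 2: φ1=-0.5902546, φ2=0.9522900, Δφ=1.5425447, Δλ=1.1988894 rad; a=sin²(Δφ/2)+cosφ1·cosφ2·sin²(Δλ/2)=0.6392070246; c=2·atan2(√a, √(1-a))=1.852938801; dist=6371·c=11805.073 ≈ 11805.1 km; running total=19248.2 km
Leg 2 bearing: y=sinΔλ·cosφ2=0.54018012, x=cosφ1·sinφ2-sinφ1·cosφ2·cosΔλ=0.79416060; θ=atan2(y, x)=34.2231° ≈ 34.2°
Leg 3: φ1=0.9522900, φ2=0.2053048, Δφ=-0.7469852, Δλ=0.4895422 rad; a=sin²(Δφ/2)+cosφ1·cosφ2·sin²(Δλ/2)=0.1664650074; c=2·atan2(√a, √(1-a))=0.840527431; dist=6371·c=5355.000 ≈ 5355.0 km; running total=24603.2 km
Leg 3 bearing: y=sinΔλ·cosφ2=0.46034669, x=cosφ1·sinφ2-sinφ1·cosφ2·cosΔλ=-0.58574615; θ=atan2(y, x)=141.8357° ≈ 141.8°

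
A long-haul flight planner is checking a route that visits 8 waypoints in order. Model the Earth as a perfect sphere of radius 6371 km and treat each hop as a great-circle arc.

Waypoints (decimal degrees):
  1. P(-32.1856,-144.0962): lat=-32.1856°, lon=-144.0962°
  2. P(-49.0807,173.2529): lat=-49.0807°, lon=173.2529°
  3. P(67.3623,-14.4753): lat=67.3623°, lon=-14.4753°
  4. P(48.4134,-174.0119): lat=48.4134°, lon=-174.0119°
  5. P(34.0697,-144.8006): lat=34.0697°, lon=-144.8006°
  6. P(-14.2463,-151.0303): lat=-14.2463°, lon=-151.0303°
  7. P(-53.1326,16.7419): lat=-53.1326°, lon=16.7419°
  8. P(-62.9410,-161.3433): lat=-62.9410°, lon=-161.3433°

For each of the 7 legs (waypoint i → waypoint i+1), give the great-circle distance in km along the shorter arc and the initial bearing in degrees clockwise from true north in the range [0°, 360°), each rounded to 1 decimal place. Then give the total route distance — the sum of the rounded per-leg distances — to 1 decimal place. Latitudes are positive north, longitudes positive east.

Leg 1: dist=3990.0 km, bearing=229.2°
Leg 2: dist=17936.3 km, bearing=9.3°
Leg 3: dist=7026.9 km, bearing=344.9°
Leg 4: dist=2889.5 km, bearing=112.7°
Leg 5: dist=5412.8 km, bearing=188.1°
Leg 6: dist=12432.1 km, bearing=172.1°
Leg 7: dist=7107.2 km, bearing=181.0°
Total: 56794.8 km

Leg 1: φ1=-0.5617447, φ2=-0.8566198, Δφ=-0.2948751, Δλ=5.5387867 rad; a=sin²(Δφ/2)+cosφ1·cosφ2·sin²(Δλ/2)=0.0948935399; c=2·atan2(√a, √(1-a))=0.626281042; dist=6371·c=3990.037 ≈ 3990.0 km; running total=3990.0 km
Leg 1 bearing: y=sinΔλ·cosφ2=-0.44377878, x=cosφ1·sinφ2-sinφ1·cosφ2·cosΔλ=-0.38290393; θ=atan2(y, x)=-130.7885° <0 so +360° → 229.2115° ≈ 229.2°
Leg 2: φ1=-0.8566198, φ2=1.1756939, Δφ=2.0323137, Δλ=-3.2764752 rad; a=sin²(Δφ/2)+cosφ1·cosφ2·sin²(Δλ/2)=0.9736181938; c=2·atan2(√a, √(1-a))=2.815297531; dist=6371·c=17936.261 ≈ 17936.3 km; running total=21926.3 km
Leg 2 bearing: y=sinΔλ·cosφ2=0.05175937, x=cosφ1·sinφ2-sinφ1·cosφ2·cosΔλ=0.31632925; θ=atan2(y, x)=9.2927° ≈ 9.3°
Leg 3: φ1=1.1756939, φ2=0.8449732, Δφ=-0.3307207, Δλ=-2.7844389 rad; a=sin²(Δφ/2)+cosφ1·cosφ2·sin²(Δλ/2)=0.2745144573; c=2·atan2(√a, √(1-a))=1.102943283; dist=6371·c=7026.852 ≈ 7026.9 km; running total=28953.2 km
Leg 3 bearing: y=sinΔλ·cosφ2=-0.23205341, x=cosφ1·sinφ2-sinφ1·cosφ2·cosΔλ=0.86184470; θ=atan2(y, x)=-15.0696° <0 so +360° → 344.9304° ≈ 344.9°
Leg 4: φ1=0.8449732, φ2=0.5946284, Δφ=-0.2503448, Δλ=0.5098334 rad; a=sin²(Δφ/2)+cosφ1·cosφ2·sin²(Δλ/2)=0.0505480975; c=2·atan2(√a, √(1-a))=0.453535163; dist=6371·c=2889.473 ≈ 2889.5 km; running total=31842.7 km
Leg 4 bearing: y=sinΔλ·cosφ2=0.40426442, x=cosφ1·sinφ2-sinφ1·cosφ2·cosΔλ=-0.16894445; θ=atan2(y, x)=112.6803° ≈ 112.7°
Leg 5: φ1=0.5946284, φ2=-0.2486448, Δφ=-0.8432733, Δλ=-0.1087288 rad; a=sin²(Δφ/2)+cosφ1·cosφ2·sin²(Δλ/2)=0.1698596566; c=2·atan2(√a, √(1-a))=0.849603886; dist=6371·c=5412.826 ≈ 5412.8 km; running total=37255.5 km
Leg 5 bearing: y=sinΔλ·cosφ2=-0.10517750, x=cosφ1·sinφ2-sinφ1·cosφ2·cosΔλ=-0.74361758; θ=atan2(y, x)=-171.9495° <0 so +360° → 188.0505° ≈ 188.1°
Leg 6: φ1=-0.2486448, φ2=-0.9273388, Δφ=-0.6786940, Δλ=2.9281773 rad; a=sin²(Δφ/2)+cosφ1·cosφ2·sin²(Δλ/2)=0.6857213048; c=2·atan2(√a, √(1-a))=1.951358638; dist=6371·c=12432.106 ≈ 12432.1 km; running total=49687.6 km
Leg 6 bearing: y=sinΔλ·cosφ2=0.12707202, x=cosφ1·sinφ2-sinφ1·cosφ2·cosΔλ=-0.91971903; θ=atan2(y, x)=172.1336° ≈ 172.1°
Leg 7: φ1=-0.9273388, φ2=-1.0985277, Δφ=-0.1711889, Δλ=-3.1081731 rad; a=sin²(Δφ/2)+cosφ1·cosφ2·sin²(Δλ/2)=0.2801611299; c=2·atan2(√a, √(1-a))=1.115556487; dist=6371·c=7107.210 ≈ 7107.2 km; running total=56794.8 km
Leg 7 bearing: y=sinΔλ·cosφ2=-0.01519999, x=cosφ1·sinφ2-sinφ1·cosφ2·cosΔλ=-0.89802697; θ=atan2(y, x)=-179.0303° <0 so +360° → 180.9697° ≈ 181.0°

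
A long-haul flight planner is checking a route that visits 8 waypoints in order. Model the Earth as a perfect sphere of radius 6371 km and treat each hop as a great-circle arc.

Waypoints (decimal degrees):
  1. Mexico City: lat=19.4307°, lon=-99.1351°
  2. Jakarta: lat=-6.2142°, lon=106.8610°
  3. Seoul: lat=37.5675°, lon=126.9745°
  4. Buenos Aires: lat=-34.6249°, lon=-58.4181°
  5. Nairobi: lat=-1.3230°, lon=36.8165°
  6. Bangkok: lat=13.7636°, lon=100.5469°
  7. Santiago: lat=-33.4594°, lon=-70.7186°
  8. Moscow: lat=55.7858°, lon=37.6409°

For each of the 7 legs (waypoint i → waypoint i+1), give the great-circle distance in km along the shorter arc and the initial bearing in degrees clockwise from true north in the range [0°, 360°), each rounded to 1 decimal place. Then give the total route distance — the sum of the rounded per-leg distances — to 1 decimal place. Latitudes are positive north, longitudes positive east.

Leg 1: φ1=0.3391297, φ2=-0.1084583, Δφ=-0.4475879, Δλ=3.5953102 rad; a=sin²(Δφ/2)+cosφ1·cosφ2·sin²(Δλ/2)=0.9393300757; c=2·atan2(√a, √(1-a))=2.643844967; dist=6371·c=16843.936 ≈ 16843.9 km; running total=16843.9 km
Leg 1 bearing: y=sinΔλ·cosφ2=-0.43573453, x=cosφ1·sinφ2-sinφ1·cosφ2·cosΔλ=0.19517110; θ=atan2(y, x)=-65.8718° <0 so +360° → 294.1282° ≈ 294.1°
Leg 2: φ1=-0.1084583, φ2=0.6556766, Δφ=0.7641348, Δλ=0.3510468 rad; a=sin²(Δφ/2)+cosφ1·cosφ2·sin²(Δλ/2)=0.1630374847; c=2·atan2(√a, √(1-a))=0.831287613; dist=6371·c=5296.133 ≈ 5296.1 km; running total=22140.0 km
Leg 2 bearing: y=sinΔλ·cosφ2=0.27257229, x=cosφ1·sinφ2-sinφ1·cosφ2·cosΔλ=0.68667998; θ=atan2(y, x)=21.6502° ≈ 21.7°
Leg 3: φ1=0.6556766, φ2=-0.6043185, Δφ=-1.2599951, Δλ=-3.2357113 rad; a=sin²(Δφ/2)+cosφ1·cosφ2·sin²(Δλ/2)=0.9978973359; c=2·atan2(√a, √(1-a))=3.049850853; dist=6371·c=19430.600 ≈ 19430.6 km; running total=41570.6 km
Leg 3 bearing: y=sinΔλ·cosφ2=0.07733494, x=cosφ1·sinφ2-sinφ1·cosφ2·cosΔλ=0.04911496; θ=atan2(y, x)=57.5806° ≈ 57.6°
Leg 4: φ1=-0.6043185, φ2=-0.0230907, Δφ=0.5812278, Δλ=1.6621573 rad; a=sin²(Δφ/2)+cosφ1·cosφ2·sin²(Δλ/2)=0.5309682256; c=2·atan2(√a, √(1-a))=1.632772446; dist=6371·c=10402.393 ≈ 10402.4 km; running total=51973.0 km
Leg 4 bearing: y=sinΔλ·cosφ2=0.99556402, x=cosφ1·sinφ2-sinφ1·cosφ2·cosΔλ=-0.07082486; θ=atan2(y, x)=94.0692° ≈ 94.1°
Leg 5: φ1=-0.0230907, φ2=0.2402201, Δφ=0.2633108, Δλ=1.1123053 rad; a=sin²(Δφ/2)+cosφ1·cosφ2·sin²(Δλ/2)=0.2878605756; c=2·atan2(√a, √(1-a))=1.132630974; dist=6371·c=7215.992 ≈ 7216.0 km; running total=59189.0 km
Leg 5 bearing: y=sinΔλ·cosφ2=0.87097259, x=cosφ1·sinφ2-sinφ1·cosφ2·cosΔλ=0.24777853; θ=atan2(y, x)=74.1197° ≈ 74.1°
Leg 6: φ1=0.2402201, φ2=-0.5839767, Δφ=-0.8241968, Δλ=-2.9891469 rad; a=sin²(Δφ/2)+cosφ1·cosφ2·sin²(Δλ/2)=0.9660488292; c=2·atan2(√a, √(1-a))=2.770958003; dist=6371·c=17653.773 ≈ 17653.8 km; running total=76842.8 km
Leg 6 bearing: y=sinΔλ·cosφ2=-0.12668993, x=cosφ1·sinφ2-sinφ1·cosφ2·cosΔλ=-0.33932819; θ=atan2(y, x)=-159.5266° <0 so +360° → 200.4734° ≈ 200.5°
Leg 7: φ1=-0.5839767, φ2=0.9736459, Δφ=1.5576226, Δλ=1.8912301 rad; a=sin²(Δφ/2)+cosφ1·cosφ2·sin²(Δλ/2)=0.8018441406; c=2·atan2(√a, √(1-a))=2.218915802; dist=6371·c=14136.713 ≈ 14136.7 km; running total=90979.5 km
Leg 7 bearing: y=sinΔλ·cosφ2=0.53366724, x=cosφ1·sinφ2-sinφ1·cosφ2·cosΔλ=0.59224972; θ=atan2(y, x)=42.0215° ≈ 42.0°

Leg 1: dist=16843.9 km, bearing=294.1°
Leg 2: dist=5296.1 km, bearing=21.7°
Leg 3: dist=19430.6 km, bearing=57.6°
Leg 4: dist=10402.4 km, bearing=94.1°
Leg 5: dist=7216.0 km, bearing=74.1°
Leg 6: dist=17653.8 km, bearing=200.5°
Leg 7: dist=14136.7 km, bearing=42.0°
Total: 90979.5 km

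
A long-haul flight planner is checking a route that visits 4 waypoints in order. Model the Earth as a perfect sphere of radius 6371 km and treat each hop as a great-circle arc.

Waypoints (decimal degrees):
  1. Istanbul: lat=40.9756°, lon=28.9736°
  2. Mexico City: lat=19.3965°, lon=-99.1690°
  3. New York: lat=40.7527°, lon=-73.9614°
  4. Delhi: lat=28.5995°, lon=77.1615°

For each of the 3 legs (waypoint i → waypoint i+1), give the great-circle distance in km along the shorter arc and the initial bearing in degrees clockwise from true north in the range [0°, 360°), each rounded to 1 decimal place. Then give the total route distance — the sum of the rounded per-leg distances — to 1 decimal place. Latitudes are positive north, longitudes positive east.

Leg 1: dist=11434.2 km, bearing=310.5°
Leg 2: dist=3370.5 km, bearing=39.7°
Leg 3: dist=11748.8 km, bearing=26.1°
Total: 26553.5 km

Leg 1: φ1=0.7151591, φ2=0.3385328, Δφ=-0.3766263, Δλ=-2.2365103 rad; a=sin²(Δφ/2)+cosφ1·cosφ2·sin²(Δλ/2)=0.6110292315; c=2·atan2(√a, √(1-a))=1.794721464; dist=6371·c=11434.170 ≈ 11434.2 km; running total=11434.2 km
Leg 1 bearing: y=sinΔλ·cosφ2=-0.74183797, x=cosφ1·sinφ2-sinφ1·cosφ2·cosΔλ=0.63274518; θ=atan2(y, x)=-49.5377° <0 so +360° → 310.4623° ≈ 310.5°
Leg 2: φ1=0.3385328, φ2=0.7112688, Δφ=0.3727360, Δλ=0.4399556 rad; a=sin²(Δφ/2)+cosφ1·cosφ2·sin²(Δλ/2)=0.0683553253; c=2·atan2(√a, √(1-a))=0.529045222; dist=6371·c=3370.547 ≈ 3370.5 km; running total=14804.7 km
Leg 2 bearing: y=sinΔλ·cosφ2=0.32263330, x=cosφ1·sinφ2-sinφ1·cosφ2·cosΔλ=0.38812273; θ=atan2(y, x)=39.7356° ≈ 39.7°
Leg 3: φ1=0.7112688, φ2=0.4991554, Δφ=-0.2121134, Δλ=2.6375922 rad; a=sin²(Δφ/2)+cosφ1·cosφ2·sin²(Δλ/2)=0.6349608345; c=2·atan2(√a, √(1-a))=1.844108007; dist=6371·c=11748.812 ≈ 11748.8 km; running total=26553.5 km
Leg 3 bearing: y=sinΔλ·cosφ2=0.42400848, x=cosφ1·sinφ2-sinφ1·cosφ2·cosΔλ=0.86449934; θ=atan2(y, x)=26.1264° ≈ 26.1°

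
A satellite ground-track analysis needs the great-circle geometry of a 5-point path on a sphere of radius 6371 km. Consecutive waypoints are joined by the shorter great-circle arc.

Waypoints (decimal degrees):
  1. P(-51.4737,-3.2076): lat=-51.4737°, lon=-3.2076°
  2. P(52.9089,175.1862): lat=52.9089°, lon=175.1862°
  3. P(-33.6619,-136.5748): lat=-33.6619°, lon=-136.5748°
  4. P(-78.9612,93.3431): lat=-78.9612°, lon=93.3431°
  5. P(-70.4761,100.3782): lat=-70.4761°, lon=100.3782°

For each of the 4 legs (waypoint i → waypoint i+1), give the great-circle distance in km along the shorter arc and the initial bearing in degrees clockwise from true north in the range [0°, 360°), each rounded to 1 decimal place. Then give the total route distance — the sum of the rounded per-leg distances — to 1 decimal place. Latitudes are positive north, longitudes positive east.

Leg 1: φ1=-0.8983855, φ2=0.9234345, Δφ=1.8218201, Δλ=3.1135592 rad; a=sin²(Δφ/2)+cosφ1·cosφ2·sin²(Δλ/2)=0.9997693477; c=2·atan2(√a, √(1-a))=3.111217005; dist=6371·c=19821.564 ≈ 19821.6 km; running total=19821.6 km
Leg 1 bearing: y=sinΔλ·cosφ2=0.01690433, x=cosφ1·sinφ2-sinφ1·cosφ2·cosΔλ=0.02523172; θ=atan2(y, x)=33.8206° ≈ 33.8°
Leg 2: φ1=0.9234345, φ2=-0.5875110, Δφ=-1.5109455, Δλ=-5.4412559 rad; a=sin²(Δφ/2)+cosφ1·cosφ2·sin²(Δλ/2)=0.5539136373; c=2·atan2(√a, √(1-a))=1.678833648; dist=6371·c=10695.849 ≈ 10695.8 km; running total=30517.4 km
Leg 2 bearing: y=sinΔλ·cosφ2=0.62085422, x=cosφ1·sinφ2-sinφ1·cosφ2·cosΔλ=-0.77647493; θ=atan2(y, x)=141.3549° ≈ 141.4°
Leg 3: φ1=-0.5875110, φ2=-1.3781329, Δφ=-0.7906219, Δλ=4.0128244 rad; a=sin²(Δφ/2)+cosφ1·cosφ2·sin²(Δλ/2)=0.2792895614; c=2·atan2(√a, √(1-a))=1.113614766; dist=6371·c=7094.840 ≈ 7094.8 km; running total=37612.2 km
Leg 3 bearing: y=sinΔλ·cosφ2=-0.14650085, x=cosφ1·sinφ2-sinφ1·cosφ2·cosΔλ=-0.88525991; θ=atan2(y, x)=-170.6033° <0 so +360° → 189.3967° ≈ 189.4°
Leg 4: φ1=-1.3781329, φ2=-1.2300400, Δφ=0.1480929, Δλ=0.1227857 rad; a=sin²(Δφ/2)+cosφ1·cosφ2·sin²(Δλ/2)=0.0057137483; c=2·atan2(√a, √(1-a))=0.151323017; dist=6371·c=964.079 ≈ 964.1 km; running total=38576.3 km
Leg 4 bearing: y=sinΔλ·cosφ2=0.04093194, x=cosφ1·sinφ2-sinφ1·cosφ2·cosΔλ=0.14508267; θ=atan2(y, x)=15.7553° ≈ 15.8°

Leg 1: dist=19821.6 km, bearing=33.8°
Leg 2: dist=10695.8 km, bearing=141.4°
Leg 3: dist=7094.8 km, bearing=189.4°
Leg 4: dist=964.1 km, bearing=15.8°
Total: 38576.3 km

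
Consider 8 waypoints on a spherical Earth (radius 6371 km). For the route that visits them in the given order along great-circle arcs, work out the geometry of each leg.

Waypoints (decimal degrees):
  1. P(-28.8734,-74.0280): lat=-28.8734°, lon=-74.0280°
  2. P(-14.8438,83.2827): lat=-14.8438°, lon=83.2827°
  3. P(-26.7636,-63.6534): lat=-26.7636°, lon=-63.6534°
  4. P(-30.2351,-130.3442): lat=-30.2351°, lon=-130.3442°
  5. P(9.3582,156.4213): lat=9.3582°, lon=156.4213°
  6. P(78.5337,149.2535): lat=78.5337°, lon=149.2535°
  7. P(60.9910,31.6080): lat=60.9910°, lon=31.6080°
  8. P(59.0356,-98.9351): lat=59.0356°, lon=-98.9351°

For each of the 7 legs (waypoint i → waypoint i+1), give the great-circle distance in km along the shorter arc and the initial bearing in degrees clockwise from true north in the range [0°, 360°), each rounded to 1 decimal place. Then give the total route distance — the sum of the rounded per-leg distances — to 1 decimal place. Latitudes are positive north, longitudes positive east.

Leg 1: dist=14576.6 km, bearing=150.3°
Leg 2: dist=14170.8 km, bearing=217.8°
Leg 3: dist=6433.7 km, bearing=249.6°
Leg 4: dist=8957.8 km, bearing=286.7°
Leg 5: dist=7702.4 km, bearing=358.5°
Leg 6: dist=3966.7 km, bearing=312.6°
Leg 7: dist=6005.0 km, bearing=331.1°
Total: 61813.0 km

Leg 1: φ1=-0.5039359, φ2=-0.2590732, Δφ=0.2448627, Δλ=2.7455897 rad; a=sin²(Δφ/2)+cosφ1·cosφ2·sin²(Δλ/2)=0.8286259467; c=2·atan2(√a, √(1-a))=2.287962969; dist=6371·c=14576.612 ≈ 14576.6 km; running total=14576.6 km
Leg 1 bearing: y=sinΔλ·cosφ2=0.37286098, x=cosφ1·sinφ2-sinφ1·cosφ2·cosΔλ=-0.65497682; θ=atan2(y, x)=150.3483° ≈ 150.3°
Leg 2: φ1=-0.2590732, φ2=-0.4671129, Δφ=-0.2080398, Δλ=-2.5645187 rad; a=sin²(Δφ/2)+cosφ1·cosφ2·sin²(Δλ/2)=0.8039741195; c=2·atan2(√a, √(1-a))=2.224270195; dist=6371·c=14170.825 ≈ 14170.8 km; running total=28747.4 km
Leg 2 bearing: y=sinΔλ·cosφ2=-0.48712783, x=cosφ1·sinφ2-sinφ1·cosφ2·cosΔλ=-0.62698120; θ=atan2(y, x)=-142.1549° <0 so +360° → 217.8451° ≈ 217.8°
Leg 3: φ1=-0.4671129, φ2=-0.5277020, Δφ=-0.0605891, Δλ=-1.1639740 rad; a=sin²(Δφ/2)+cosφ1·cosφ2·sin²(Δλ/2)=0.2340021903; c=2·atan2(√a, √(1-a))=1.009840695; dist=6371·c=6433.695 ≈ 6433.7 km; running total=35181.1 km
Leg 3 bearing: y=sinΔλ·cosφ2=-0.79345201, x=cosφ1·sinφ2-sinφ1·cosφ2·cosΔλ=-0.29565955; θ=atan2(y, x)=-110.4366° <0 so +360° → 249.5634° ≈ 249.6°
Leg 4: φ1=-0.5277020, φ2=0.1633314, Δφ=0.6910334, Δλ=5.0050022 rad; a=sin²(Δφ/2)+cosφ1·cosφ2·sin²(Δλ/2)=0.4179906534; c=2·atan2(√a, √(1-a))=1.406033177; dist=6371·c=8957.837 ≈ 8957.8 km; running total=44138.9 km
Leg 4 bearing: y=sinΔλ·cosφ2=-0.94475013, x=cosφ1·sinφ2-sinφ1·cosφ2·cosΔλ=0.28380461; θ=atan2(y, x)=-73.2796° <0 so +360° → 286.7204° ≈ 286.7°
Leg 5: φ1=0.1633314, φ2=1.3706716, Δφ=1.2073402, Δλ=-0.1251017 rad; a=sin²(Δφ/2)+cosφ1·cosφ2·sin²(Δλ/2)=0.3230131083; c=2·atan2(√a, √(1-a))=1.208979746; dist=6371·c=7702.410 ≈ 7702.4 km; running total=51841.3 km
Leg 5 bearing: y=sinΔλ·cosφ2=-0.02480434, x=cosφ1·sinφ2-sinφ1·cosφ2·cosΔλ=0.93492636; θ=atan2(y, x)=-1.5197° <0 so +360° → 358.4803° ≈ 358.5°
Leg 6: φ1=1.3706716, φ2=1.0644938, Δφ=-0.3061779, Δλ=-2.0533013 rad; a=sin²(Δφ/2)+cosφ1·cosφ2·sin²(Δλ/2)=0.0938209485; c=2·atan2(√a, √(1-a))=0.622611854; dist=6371·c=3966.660 ≈ 3966.7 km; running total=55808.0 km
Leg 6 bearing: y=sinΔλ·cosφ2=-0.42958321, x=cosφ1·sinφ2-sinφ1·cosφ2·cosΔλ=0.39437619; θ=atan2(y, x)=-47.4467° <0 so +360° → 312.5533° ≈ 312.6°
Leg 7: φ1=1.0644938, φ2=1.0303656, Δφ=-0.0341282, Δλ=-2.2784069 rad; a=sin²(Δφ/2)+cosφ1·cosφ2·sin²(Δλ/2)=0.2061376039; c=2·atan2(√a, √(1-a))=0.942552527; dist=6371·c=6005.002 ≈ 6005.0 km; running total=61813.0 km
Leg 7 bearing: y=sinΔλ·cosφ2=-0.39098150, x=cosφ1·sinφ2-sinφ1·cosφ2·cosΔλ=0.70831705; θ=atan2(y, x)=-28.8981° <0 so +360° → 331.1019° ≈ 331.1°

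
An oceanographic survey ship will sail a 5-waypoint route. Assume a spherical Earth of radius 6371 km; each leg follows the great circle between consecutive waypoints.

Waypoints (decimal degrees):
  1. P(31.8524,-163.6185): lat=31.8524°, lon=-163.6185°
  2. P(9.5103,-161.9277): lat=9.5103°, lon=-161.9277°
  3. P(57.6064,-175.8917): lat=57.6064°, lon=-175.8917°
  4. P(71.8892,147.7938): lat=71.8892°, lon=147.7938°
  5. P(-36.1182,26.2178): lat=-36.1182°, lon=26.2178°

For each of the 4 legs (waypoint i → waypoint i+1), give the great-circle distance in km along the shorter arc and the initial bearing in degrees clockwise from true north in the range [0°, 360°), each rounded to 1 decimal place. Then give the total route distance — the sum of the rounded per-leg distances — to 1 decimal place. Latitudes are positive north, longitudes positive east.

Leg 1: φ1=0.5559293, φ2=0.1659860, Δφ=-0.3899432, Δλ=0.0295100 rad; a=sin²(Δφ/2)+cosφ1·cosφ2·sin²(Δλ/2)=0.0377170454; c=2·atan2(√a, √(1-a))=0.390901592; dist=6371·c=2490.434 ≈ 2490.4 km; running total=2490.4 km
Leg 1 bearing: y=sinΔλ·cosφ2=0.02910021, x=cosφ1·sinφ2-sinφ1·cosφ2·cosΔλ=-0.37990927; θ=atan2(y, x)=175.6198° ≈ 175.6°
Leg 2: φ1=0.1659860, φ2=1.0054214, Δφ=0.8394353, Δλ=-0.2437178 rad; a=sin²(Δφ/2)+cosφ1·cosφ2·sin²(Δλ/2)=0.1738656982; c=2·atan2(√a, √(1-a))=0.860222801; dist=6371·c=5480.479 ≈ 5480.5 km; running total=7970.9 km
Leg 2 bearing: y=sinΔλ·cosφ2=-0.12927878, x=cosφ1·sinφ2-sinφ1·cosφ2·cosΔλ=0.74688196; θ=atan2(y, x)=-9.8201° <0 so +360° → 350.1799° ≈ 350.2°
Leg 3: φ1=1.0054214, φ2=1.2547032, Δφ=0.2492819, Δλ=5.6493777 rad; a=sin²(Δφ/2)+cosφ1·cosφ2·sin²(Δλ/2)=0.0316274687; c=2·atan2(√a, √(1-a))=0.357584352; dist=6371·c=2278.170 ≈ 2278.2 km; running total=10249.1 km
Leg 3 bearing: y=sinΔλ·cosφ2=-0.18409400, x=cosφ1·sinφ2-sinφ1·cosφ2·cosΔλ=0.29768790; θ=atan2(y, x)=-31.7332° <0 so +360° → 328.2668° ≈ 328.3°
Leg 4: φ1=1.2547032, φ2=-0.6303815, Δφ=-1.8850847, Δλ=-2.1219015 rad; a=sin²(Δφ/2)+cosφ1·cosφ2·sin²(Δλ/2)=0.8458691490; c=2·atan2(√a, √(1-a))=2.334689734; dist=6371·c=14874.308 ≈ 14874.3 km; running total=25123.4 km
Leg 4 bearing: y=sinΔλ·cosφ2=-0.68820455, x=cosφ1·sinφ2-sinφ1·cosφ2·cosΔλ=0.21879815; θ=atan2(y, x)=-72.3632° <0 so +360° → 287.6368° ≈ 287.6°

Leg 1: dist=2490.4 km, bearing=175.6°
Leg 2: dist=5480.5 km, bearing=350.2°
Leg 3: dist=2278.2 km, bearing=328.3°
Leg 4: dist=14874.3 km, bearing=287.6°
Total: 25123.4 km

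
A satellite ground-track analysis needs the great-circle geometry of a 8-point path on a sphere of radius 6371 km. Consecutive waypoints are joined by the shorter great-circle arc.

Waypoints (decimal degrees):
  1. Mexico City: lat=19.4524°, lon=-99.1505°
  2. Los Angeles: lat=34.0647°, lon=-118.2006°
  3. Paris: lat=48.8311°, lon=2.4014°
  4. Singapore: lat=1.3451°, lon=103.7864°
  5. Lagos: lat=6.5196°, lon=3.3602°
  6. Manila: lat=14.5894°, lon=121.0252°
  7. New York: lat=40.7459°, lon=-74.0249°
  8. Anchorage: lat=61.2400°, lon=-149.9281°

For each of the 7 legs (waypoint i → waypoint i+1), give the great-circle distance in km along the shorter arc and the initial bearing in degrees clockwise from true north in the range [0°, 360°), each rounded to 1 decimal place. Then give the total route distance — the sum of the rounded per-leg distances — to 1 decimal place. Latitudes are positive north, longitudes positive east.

Leg 1: dist=2485.2 km, bearing=314.7°
Leg 2: dist=9086.7 km, bearing=34.9°
Leg 3: dist=10724.1 km, bearing=80.5°
Leg 4: dist=11141.7 km, bearing=276.9°
Leg 5: dist=12753.8 km, bearing=70.6°
Leg 6: dist=13669.3 km, bearing=13.6°
Leg 7: dist=5407.0 km, bearing=321.5°
Total: 65267.8 km

Leg 1: φ1=0.3395084, φ2=0.5945412, Δφ=0.2550327, Δλ=-0.3324870 rad; a=sin²(Δφ/2)+cosφ1·cosφ2·sin²(Δλ/2)=0.0375620444; c=2·atan2(√a, √(1-a))=0.390087181; dist=6371·c=2485.245 ≈ 2485.2 km; running total=2485.2 km
Leg 1 bearing: y=sinΔλ·cosφ2=-0.27038728, x=cosφ1·sinφ2-sinφ1·cosφ2·cosΔλ=0.26738599; θ=atan2(y, x)=-45.3198° <0 so +360° → 314.6802° ≈ 314.7°
Leg 2: φ1=0.5945412, φ2=0.8522635, Δφ=0.2577223, Δλ=2.1049020 rad; a=sin²(Δφ/2)+cosφ1·cosφ2·sin²(Δλ/2)=0.4279796448; c=2·atan2(√a, √(1-a))=1.426252822; dist=6371·c=9086.657 ≈ 9086.7 km; running total=11571.9 km
Leg 2 bearing: y=sinΔλ·cosφ2=0.56659839, x=cosφ1·sinφ2-sinφ1·cosφ2·cosΔλ=0.81130669; θ=atan2(y, x)=34.9296° ≈ 34.9°
Leg 3: φ1=0.8522635, φ2=0.0234764, Δφ=-0.8287870, Δλ=1.7695021 rad; a=sin²(Δφ/2)+cosφ1·cosφ2·sin²(Δλ/2)=0.5561192671; c=2·atan2(√a, √(1-a))=1.683271861; dist=6371·c=10724.125 ≈ 10724.1 km; running total=22296.0 km
Leg 3 bearing: y=sinΔλ·cosφ2=0.98005275, x=cosφ1·sinφ2-sinφ1·cosφ2·cosΔλ=0.16400950; θ=atan2(y, x)=80.4997° ≈ 80.5°
Leg 4: φ1=0.0234764, φ2=0.1137885, Δφ=0.0903121, Δλ=-1.7527678 rad; a=sin²(Δφ/2)+cosφ1·cosφ2·sin²(Δλ/2)=0.5885418458; c=2·atan2(√a, √(1-a))=1.748818845; dist=6371·c=11141.725 ≈ 11141.7 km; running total=33437.7 km
Leg 4 bearing: y=sinΔλ·cosφ2=-0.97712867, x=cosφ1·sinφ2-sinφ1·cosφ2·cosΔλ=0.11773244; θ=atan2(y, x)=-83.1297° <0 so +360° → 276.8703° ≈ 276.9°
Leg 5: φ1=0.1137885, φ2=0.2546331, Δφ=0.1408446, Δλ=2.0536417 rad; a=sin²(Δφ/2)+cosφ1·cosφ2·sin²(Δλ/2)=0.7089119441; c=2·atan2(√a, √(1-a))=2.001845118; dist=6371·c=12753.755 ≈ 12753.8 km; running total=46191.5 km
Leg 5 bearing: y=sinΔλ·cosφ2=0.85711945, x=cosφ1·sinφ2-sinφ1·cosφ2·cosΔλ=0.30127969; θ=atan2(y, x)=70.6333° ≈ 70.6°
Leg 6: φ1=0.2546331, φ2=0.7111501, Δφ=0.4565170, Δλ=-3.4042665 rad; a=sin²(Δφ/2)+cosφ1·cosφ2·sin²(Δλ/2)=0.7718120414; c=2·atan2(√a, √(1-a))=2.145545263; dist=6371·c=13669.269 ≈ 13669.3 km; running total=59860.8 km
Leg 6 bearing: y=sinΔλ·cosφ2=0.19672415, x=cosφ1·sinφ2-sinφ1·cosφ2·cosΔλ=0.81594881; θ=atan2(y, x)=13.5552° ≈ 13.6°
Leg 7: φ1=0.7111501, φ2=1.0688396, Δφ=0.3576895, Δλ=-1.3247608 rad; a=sin²(Δφ/2)+cosφ1·cosφ2·sin²(Δλ/2)=0.1695139622; c=2·atan2(√a, √(1-a))=0.848682912; dist=6371·c=5406.959 ≈ 5407.0 km; running total=65267.8 km
Leg 7 bearing: y=sinΔλ·cosφ2=-0.46665249, x=cosφ1·sinφ2-sinφ1·cosφ2·cosΔλ=0.58766603; θ=atan2(y, x)=-38.4523° <0 so +360° → 321.5477° ≈ 321.5°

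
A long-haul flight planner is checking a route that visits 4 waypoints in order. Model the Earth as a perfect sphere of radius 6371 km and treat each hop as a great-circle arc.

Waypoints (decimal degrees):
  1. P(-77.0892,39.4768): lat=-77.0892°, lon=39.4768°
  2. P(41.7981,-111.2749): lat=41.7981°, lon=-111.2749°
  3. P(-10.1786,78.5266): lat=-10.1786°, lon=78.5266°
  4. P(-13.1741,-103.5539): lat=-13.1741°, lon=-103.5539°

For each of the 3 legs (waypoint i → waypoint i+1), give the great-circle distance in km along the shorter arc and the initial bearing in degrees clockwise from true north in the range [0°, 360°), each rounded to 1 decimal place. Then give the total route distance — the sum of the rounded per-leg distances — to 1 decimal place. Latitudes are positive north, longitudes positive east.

Leg 1: φ1=-1.3454604, φ2=0.7295145, Δφ=2.0749748, Δλ=-2.6311135 rad; a=sin²(Δφ/2)+cosφ1·cosφ2·sin²(Δλ/2)=0.8974957392; c=2·atan2(√a, √(1-a))=2.489789858; dist=6371·c=15862.451 ≈ 15862.5 km; running total=15862.5 km
Leg 1 bearing: y=sinΔλ·cosφ2=-0.36424691, x=cosφ1·sinφ2-sinφ1·cosφ2·cosΔλ=-0.48509044; θ=atan2(y, x)=-143.0977° <0 so +360° → 216.9023° ≈ 216.9°
Leg 2: φ1=0.7295145, φ2=-0.1776501, Δφ=-0.9071645, Δλ=3.3126611 rad; a=sin²(Δφ/2)+cosφ1·cosφ2·sin²(Δλ/2)=0.9204190527; c=2·atan2(√a, √(1-a))=2.569626050; dist=6371·c=16371.088 ≈ 16371.1 km; running total=32233.6 km
Leg 2 bearing: y=sinΔλ·cosφ2=-0.16755608, x=cosφ1·sinφ2-sinφ1·cosφ2·cosΔλ=0.51470015; θ=atan2(y, x)=-18.0322° <0 so +360° → 341.9678° ≈ 342.0°
Leg 3: φ1=-0.1776501, φ2=-0.2299314, Δφ=-0.0522813, Δλ=-3.1779042 rad; a=sin²(Δφ/2)+cosφ1·cosφ2·sin²(Δλ/2)=0.9587252160; c=2·atan2(√a, √(1-a))=2.732420340; dist=6371·c=17408.24998 ≈ 17408.2 km; running total=49641.8 km
Leg 3 bearing: y=sinΔλ·cosφ2=0.03534816, x=cosφ1·sinφ2-sinφ1·cosφ2·cosΔλ=-0.39627669; θ=atan2(y, x)=174.9027° ≈ 174.9°

Leg 1: dist=15862.5 km, bearing=216.9°
Leg 2: dist=16371.1 km, bearing=342.0°
Leg 3: dist=17408.2 km, bearing=174.9°
Total: 49641.8 km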